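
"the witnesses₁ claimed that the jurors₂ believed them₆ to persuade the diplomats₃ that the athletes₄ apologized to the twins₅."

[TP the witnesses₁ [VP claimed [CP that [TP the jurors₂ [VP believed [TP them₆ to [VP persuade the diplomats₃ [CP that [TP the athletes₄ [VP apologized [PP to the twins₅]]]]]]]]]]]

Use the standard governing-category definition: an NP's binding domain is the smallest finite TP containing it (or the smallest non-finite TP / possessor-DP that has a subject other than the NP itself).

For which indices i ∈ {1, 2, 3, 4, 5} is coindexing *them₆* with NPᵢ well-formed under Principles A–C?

{1}

*them* is a pronoun, so Principle B applies: it must be free in its binding domain.
Binding domain of *them₆*: the embedded TP, whose subject is the jurors₂.
*the witnesses₁* c-commands the pronoun but from outside its binding domain, and is not c-commanded by it → coindexation permitted.
*the jurors₂* c-commands the pronoun within its binding domain → coindexation would violate Principle B.
*the diplomats₃*: the pronoun c-commands this R-expression → coindexation would violate Principle C on *the diplomats₃*.
*the athletes₄*: the pronoun c-commands this R-expression → coindexation would violate Principle C on *the athletes₄*.
*the twins₅*: the pronoun c-commands this R-expression → coindexation would violate Principle C on *the twins₅*.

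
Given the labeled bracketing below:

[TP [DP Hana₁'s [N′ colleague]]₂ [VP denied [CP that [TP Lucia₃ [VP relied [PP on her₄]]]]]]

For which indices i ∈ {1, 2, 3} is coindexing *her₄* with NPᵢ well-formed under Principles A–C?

*her* is a pronoun, so Principle B applies: it must be free in its binding domain.
Binding domain of *her₄*: the embedded TP, whose subject is Lucia₃.
*Hana₁* and the pronoun do not c-command one another → neither Principle B nor Principle C is at stake; coindexation permitted.
*[Hana₁'s colleague]₂* c-commands the pronoun but from outside its binding domain, and is not c-commanded by it → coindexation permitted.
*Lucia₃* c-commands the pronoun within its binding domain → coindexation would violate Principle B.

{1, 2}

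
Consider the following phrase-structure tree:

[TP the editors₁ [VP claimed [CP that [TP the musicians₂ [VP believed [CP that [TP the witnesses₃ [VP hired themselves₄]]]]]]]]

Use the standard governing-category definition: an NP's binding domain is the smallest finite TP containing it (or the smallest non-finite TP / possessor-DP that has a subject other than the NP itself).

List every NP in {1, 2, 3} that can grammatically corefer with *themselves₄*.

{3}

*themselves* is an anaphor, so Principle A applies: it must be bound in its binding domain.
Binding domain of *themselves₄*: the embedded TP, whose subject is the witnesses₃.
*the editors₁* c-commands the anaphor but is outside its binding domain → cannot satisfy Principle A.
*the musicians₂* c-commands the anaphor but is outside its binding domain → cannot satisfy Principle A.
*the witnesses₃* c-commands the anaphor within its binding domain → licit binder.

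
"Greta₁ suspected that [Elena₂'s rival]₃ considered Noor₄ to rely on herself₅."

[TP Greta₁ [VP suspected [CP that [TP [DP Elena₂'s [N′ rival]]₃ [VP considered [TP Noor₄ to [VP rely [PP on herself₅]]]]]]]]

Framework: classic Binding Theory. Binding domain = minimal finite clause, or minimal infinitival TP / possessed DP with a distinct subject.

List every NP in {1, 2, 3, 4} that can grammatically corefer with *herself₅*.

*herself* is an anaphor, so Principle A applies: it must be bound in its binding domain.
Binding domain of *herself₅*: the embedded TP, whose subject is Noor₄.
*Greta₁* c-commands the anaphor but is outside its binding domain → cannot satisfy Principle A.
*Elena₂* does not c-command the anaphor → cannot bind it.
*[Elena₂'s rival]₃* c-commands the anaphor but is outside its binding domain → cannot satisfy Principle A.
*Noor₄* c-commands the anaphor within its binding domain → licit binder.

{4}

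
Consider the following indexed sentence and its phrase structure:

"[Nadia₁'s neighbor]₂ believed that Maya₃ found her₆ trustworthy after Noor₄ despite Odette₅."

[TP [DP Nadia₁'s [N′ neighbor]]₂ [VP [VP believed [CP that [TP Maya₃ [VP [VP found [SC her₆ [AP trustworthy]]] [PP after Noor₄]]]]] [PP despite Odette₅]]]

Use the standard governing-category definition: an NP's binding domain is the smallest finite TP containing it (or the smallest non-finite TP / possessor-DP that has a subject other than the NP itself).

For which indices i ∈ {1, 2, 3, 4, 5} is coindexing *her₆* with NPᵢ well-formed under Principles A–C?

{1, 2, 4, 5}

*her* is a pronoun, so Principle B applies: it must be free in its binding domain.
Binding domain of *her₆*: the embedded TP, whose subject is Maya₃.
*Nadia₁* and the pronoun do not c-command one another → neither Principle B nor Principle C is at stake; coindexation permitted.
*[Nadia₁'s neighbor]₂* c-commands the pronoun but from outside its binding domain, and is not c-commanded by it → coindexation permitted.
*Maya₃* c-commands the pronoun within its binding domain → coindexation would violate Principle B.
*Noor₄* and the pronoun do not c-command one another → neither Principle B nor Principle C is at stake; coindexation permitted.
*Odette₅* and the pronoun do not c-command one another → neither Principle B nor Principle C is at stake; coindexation permitted.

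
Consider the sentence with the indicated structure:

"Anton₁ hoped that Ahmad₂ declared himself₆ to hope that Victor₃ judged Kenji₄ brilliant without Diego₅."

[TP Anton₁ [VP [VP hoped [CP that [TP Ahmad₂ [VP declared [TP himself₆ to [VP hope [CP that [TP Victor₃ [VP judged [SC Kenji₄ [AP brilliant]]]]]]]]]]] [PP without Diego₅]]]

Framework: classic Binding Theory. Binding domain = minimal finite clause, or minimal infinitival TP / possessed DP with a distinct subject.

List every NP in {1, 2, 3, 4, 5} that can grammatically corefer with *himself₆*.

{2}

*himself* is an anaphor, so Principle A applies: it must be bound in its binding domain.
Binding domain of *himself₆*: the embedded TP, whose subject is Ahmad₂.
*Anton₁* c-commands the anaphor but is outside its binding domain → cannot satisfy Principle A.
*Ahmad₂* c-commands the anaphor within its binding domain → licit binder.
*Victor₃* does not c-command the anaphor → cannot bind it.
*Kenji₄* does not c-command the anaphor → cannot bind it.
*Diego₅* does not c-command the anaphor → cannot bind it.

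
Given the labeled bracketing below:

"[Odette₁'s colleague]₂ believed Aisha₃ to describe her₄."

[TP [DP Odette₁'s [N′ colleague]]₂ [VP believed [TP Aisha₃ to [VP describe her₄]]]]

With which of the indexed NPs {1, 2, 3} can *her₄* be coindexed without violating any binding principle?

*her* is a pronoun, so Principle B applies: it must be free in its binding domain.
Binding domain of *her₄*: the embedded TP, whose subject is Aisha₃.
*Odette₁* and the pronoun do not c-command one another → neither Principle B nor Principle C is at stake; coindexation permitted.
*[Odette₁'s colleague]₂* c-commands the pronoun but from outside its binding domain, and is not c-commanded by it → coindexation permitted.
*Aisha₃* c-commands the pronoun within its binding domain → coindexation would violate Principle B.

{1, 2}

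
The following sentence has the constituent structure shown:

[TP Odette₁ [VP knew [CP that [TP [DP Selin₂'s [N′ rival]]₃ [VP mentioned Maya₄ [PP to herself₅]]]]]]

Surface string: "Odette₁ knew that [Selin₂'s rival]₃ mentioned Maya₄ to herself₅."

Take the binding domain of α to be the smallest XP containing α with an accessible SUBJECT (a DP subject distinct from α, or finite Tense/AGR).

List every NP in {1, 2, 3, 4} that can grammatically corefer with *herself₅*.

*herself* is an anaphor, so Principle A applies: it must be bound in its binding domain.
Binding domain of *herself₅*: the embedded TP, whose subject is [Selin₂'s rival]₃.
*Odette₁* c-commands the anaphor but is outside its binding domain → cannot satisfy Principle A.
*Selin₂* does not c-command the anaphor → cannot bind it.
*[Selin₂'s rival]₃* c-commands the anaphor within its binding domain → licit binder.
*Maya₄* c-commands the anaphor within its binding domain → licit binder.

{3, 4}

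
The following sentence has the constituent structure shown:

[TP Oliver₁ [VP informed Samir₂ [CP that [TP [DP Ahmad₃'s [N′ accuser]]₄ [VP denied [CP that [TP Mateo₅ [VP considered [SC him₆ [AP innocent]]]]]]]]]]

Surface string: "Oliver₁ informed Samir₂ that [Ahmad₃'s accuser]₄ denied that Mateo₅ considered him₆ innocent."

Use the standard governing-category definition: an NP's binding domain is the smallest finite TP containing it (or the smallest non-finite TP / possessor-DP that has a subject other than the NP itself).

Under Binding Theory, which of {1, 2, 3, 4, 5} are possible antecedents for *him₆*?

*him* is a pronoun, so Principle B applies: it must be free in its binding domain.
Binding domain of *him₆*: the embedded TP, whose subject is Mateo₅.
*Oliver₁* c-commands the pronoun but from outside its binding domain, and is not c-commanded by it → coindexation permitted.
*Samir₂* c-commands the pronoun but from outside its binding domain, and is not c-commanded by it → coindexation permitted.
*Ahmad₃* and the pronoun do not c-command one another → neither Principle B nor Principle C is at stake; coindexation permitted.
*[Ahmad₃'s accuser]₄* c-commands the pronoun but from outside its binding domain, and is not c-commanded by it → coindexation permitted.
*Mateo₅* c-commands the pronoun within its binding domain → coindexation would violate Principle B.

{1, 2, 3, 4}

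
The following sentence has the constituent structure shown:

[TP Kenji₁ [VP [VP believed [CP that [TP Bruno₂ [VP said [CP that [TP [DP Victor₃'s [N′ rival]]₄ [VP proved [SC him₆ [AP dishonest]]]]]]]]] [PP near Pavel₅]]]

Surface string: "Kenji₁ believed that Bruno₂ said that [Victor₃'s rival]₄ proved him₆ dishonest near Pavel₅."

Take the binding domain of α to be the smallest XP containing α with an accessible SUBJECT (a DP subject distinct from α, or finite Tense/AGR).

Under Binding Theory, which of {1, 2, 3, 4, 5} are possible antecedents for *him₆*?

*him* is a pronoun, so Principle B applies: it must be free in its binding domain.
Binding domain of *him₆*: the embedded TP, whose subject is [Victor₃'s rival]₄.
*Kenji₁* c-commands the pronoun but from outside its binding domain, and is not c-commanded by it → coindexation permitted.
*Bruno₂* c-commands the pronoun but from outside its binding domain, and is not c-commanded by it → coindexation permitted.
*Victor₃* and the pronoun do not c-command one another → neither Principle B nor Principle C is at stake; coindexation permitted.
*[Victor₃'s rival]₄* c-commands the pronoun within its binding domain → coindexation would violate Principle B.
*Pavel₅* and the pronoun do not c-command one another → neither Principle B nor Principle C is at stake; coindexation permitted.

{1, 2, 3, 5}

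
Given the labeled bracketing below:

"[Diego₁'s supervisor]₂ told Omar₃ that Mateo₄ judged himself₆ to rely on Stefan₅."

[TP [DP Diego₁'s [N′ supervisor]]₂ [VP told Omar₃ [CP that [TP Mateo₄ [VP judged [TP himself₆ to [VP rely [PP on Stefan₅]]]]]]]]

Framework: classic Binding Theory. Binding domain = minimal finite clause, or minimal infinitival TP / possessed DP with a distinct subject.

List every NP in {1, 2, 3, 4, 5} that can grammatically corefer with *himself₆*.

{4}

*himself* is an anaphor, so Principle A applies: it must be bound in its binding domain.
Binding domain of *himself₆*: the embedded TP, whose subject is Mateo₄.
*Diego₁* does not c-command the anaphor → cannot bind it.
*[Diego₁'s supervisor]₂* c-commands the anaphor but is outside its binding domain → cannot satisfy Principle A.
*Omar₃* c-commands the anaphor but is outside its binding domain → cannot satisfy Principle A.
*Mateo₄* c-commands the anaphor within its binding domain → licit binder.
*Stefan₅* does not c-command the anaphor → cannot bind it.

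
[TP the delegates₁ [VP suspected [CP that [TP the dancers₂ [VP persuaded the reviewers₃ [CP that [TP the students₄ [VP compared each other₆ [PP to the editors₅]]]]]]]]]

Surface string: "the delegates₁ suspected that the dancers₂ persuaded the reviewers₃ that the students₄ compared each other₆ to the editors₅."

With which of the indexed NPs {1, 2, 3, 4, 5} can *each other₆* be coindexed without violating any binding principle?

{4}

*each other* is an anaphor, so Principle A applies: it must be bound in its binding domain.
Binding domain of *each other₆*: the embedded TP, whose subject is the students₄.
*the delegates₁* c-commands the anaphor but is outside its binding domain → cannot satisfy Principle A.
*the dancers₂* c-commands the anaphor but is outside its binding domain → cannot satisfy Principle A.
*the reviewers₃* c-commands the anaphor but is outside its binding domain → cannot satisfy Principle A.
*the students₄* c-commands the anaphor within its binding domain → licit binder.
*the editors₅* does not c-command the anaphor → cannot bind it.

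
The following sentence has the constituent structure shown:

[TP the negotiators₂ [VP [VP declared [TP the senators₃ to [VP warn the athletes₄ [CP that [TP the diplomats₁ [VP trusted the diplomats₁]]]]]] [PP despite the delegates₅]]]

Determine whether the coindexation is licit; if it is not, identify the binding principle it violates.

Principle C

The two coindexed NPs are *the diplomats₁* (the lower occurrence) and *the diplomats₁* (the higher occurrence).
*the diplomats₁* (the lower occurrence) is an R-expression. Principle C requires it to be free everywhere.
*the diplomats₁* (the higher occurrence) c-commands it and carries the same index.
The R-expression is bound → Principle C violation.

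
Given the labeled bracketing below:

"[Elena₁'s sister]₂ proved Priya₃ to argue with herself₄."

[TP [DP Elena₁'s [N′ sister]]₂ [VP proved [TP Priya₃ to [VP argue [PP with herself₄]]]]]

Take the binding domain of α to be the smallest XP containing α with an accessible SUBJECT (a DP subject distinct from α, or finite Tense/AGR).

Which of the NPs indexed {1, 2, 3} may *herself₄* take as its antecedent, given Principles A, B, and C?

*herself* is an anaphor, so Principle A applies: it must be bound in its binding domain.
Binding domain of *herself₄*: the embedded TP, whose subject is Priya₃.
*Elena₁* does not c-command the anaphor → cannot bind it.
*[Elena₁'s sister]₂* c-commands the anaphor but is outside its binding domain → cannot satisfy Principle A.
*Priya₃* c-commands the anaphor within its binding domain → licit binder.

{3}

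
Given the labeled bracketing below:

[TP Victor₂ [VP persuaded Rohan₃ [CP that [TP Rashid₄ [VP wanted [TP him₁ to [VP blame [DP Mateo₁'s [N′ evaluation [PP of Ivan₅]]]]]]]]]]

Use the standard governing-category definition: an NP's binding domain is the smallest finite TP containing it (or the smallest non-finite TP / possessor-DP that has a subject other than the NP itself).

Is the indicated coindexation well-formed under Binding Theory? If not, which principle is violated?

The two coindexed NPs are *him₁* and *Mateo₁*.
*Mateo₁* is an R-expression. Principle C requires it to be free everywhere.
*him₁* c-commands it and carries the same index.
The R-expression is bound → Principle C violation.

Principle C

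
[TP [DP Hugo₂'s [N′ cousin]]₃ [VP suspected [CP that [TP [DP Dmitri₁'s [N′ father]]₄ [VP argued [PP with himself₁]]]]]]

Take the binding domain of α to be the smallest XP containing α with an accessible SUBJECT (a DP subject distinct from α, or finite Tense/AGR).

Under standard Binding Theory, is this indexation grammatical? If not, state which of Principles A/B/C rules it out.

Principle A

The two coindexed NPs are *Dmitri₁* and *himself₁*.
*himself₁* is an anaphor. Principle A requires it to be bound within its binding domain — the embedded TP, whose subject is [Dmitri₁'s father]₄.
Within that domain it is c-commanded by *[Dmitri₁'s father]₄*, which does not share its index.
*Dmitri₁* does not c-command the anaphor at all.
The anaphor is unbound in its domain → Principle A violation.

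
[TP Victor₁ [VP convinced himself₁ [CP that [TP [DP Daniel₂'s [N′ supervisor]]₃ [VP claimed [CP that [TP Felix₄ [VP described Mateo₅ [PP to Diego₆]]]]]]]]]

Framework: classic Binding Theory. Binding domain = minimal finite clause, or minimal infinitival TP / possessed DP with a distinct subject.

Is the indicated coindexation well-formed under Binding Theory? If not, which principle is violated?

grammatical

The two coindexed NPs are *Victor₁* and *himself₁*.
*himself₁* is an anaphor; its binding domain is the matrix TP, whose subject is Victor₁. *Victor₁* c-commands it within that domain and shares its index, so Principle A is satisfied.
*Victor₁* is an R-expression; *himself₁* does not c-command it, and no other NP shares its index, so Principle C is satisfied.
All principles are respected.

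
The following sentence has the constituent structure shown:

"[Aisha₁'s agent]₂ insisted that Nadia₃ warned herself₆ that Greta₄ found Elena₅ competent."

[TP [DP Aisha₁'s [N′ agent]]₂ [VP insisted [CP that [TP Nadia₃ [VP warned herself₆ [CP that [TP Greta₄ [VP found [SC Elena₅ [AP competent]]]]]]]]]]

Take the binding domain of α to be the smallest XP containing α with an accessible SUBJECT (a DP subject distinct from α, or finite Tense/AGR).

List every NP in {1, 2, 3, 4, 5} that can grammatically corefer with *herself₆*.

{3}

*herself* is an anaphor, so Principle A applies: it must be bound in its binding domain.
Binding domain of *herself₆*: the embedded TP, whose subject is Nadia₃.
*Aisha₁* does not c-command the anaphor → cannot bind it.
*[Aisha₁'s agent]₂* c-commands the anaphor but is outside its binding domain → cannot satisfy Principle A.
*Nadia₃* c-commands the anaphor within its binding domain → licit binder.
*Greta₄* does not c-command the anaphor → cannot bind it.
*Elena₅* does not c-command the anaphor → cannot bind it.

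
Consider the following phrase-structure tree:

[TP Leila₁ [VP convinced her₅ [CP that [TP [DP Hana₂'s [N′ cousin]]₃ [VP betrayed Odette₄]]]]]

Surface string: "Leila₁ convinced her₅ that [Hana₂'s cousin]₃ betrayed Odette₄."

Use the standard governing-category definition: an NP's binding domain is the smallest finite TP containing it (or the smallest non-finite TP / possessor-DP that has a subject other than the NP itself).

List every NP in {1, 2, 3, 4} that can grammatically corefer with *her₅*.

*her* is a pronoun, so Principle B applies: it must be free in its binding domain.
Binding domain of *her₅*: the matrix TP, whose subject is Leila₁.
*Leila₁* c-commands the pronoun within its binding domain → coindexation would violate Principle B.
*Hana₂*: the pronoun c-commands this R-expression → coindexation would violate Principle C on *Hana₂*.
*[Hana₂'s cousin]₃*: the pronoun c-commands this R-expression → coindexation would violate Principle C on *[Hana₂'s cousin]₃*.
*Odette₄*: the pronoun c-commands this R-expression → coindexation would violate Principle C on *Odette₄*.

none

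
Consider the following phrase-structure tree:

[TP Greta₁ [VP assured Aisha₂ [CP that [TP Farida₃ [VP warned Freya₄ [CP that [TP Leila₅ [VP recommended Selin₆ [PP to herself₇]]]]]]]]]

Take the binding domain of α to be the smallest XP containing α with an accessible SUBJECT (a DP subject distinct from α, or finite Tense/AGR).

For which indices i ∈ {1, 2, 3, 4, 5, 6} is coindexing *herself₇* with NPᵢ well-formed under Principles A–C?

{5, 6}

*herself* is an anaphor, so Principle A applies: it must be bound in its binding domain.
Binding domain of *herself₇*: the embedded TP, whose subject is Leila₅.
*Greta₁* c-commands the anaphor but is outside its binding domain → cannot satisfy Principle A.
*Aisha₂* c-commands the anaphor but is outside its binding domain → cannot satisfy Principle A.
*Farida₃* c-commands the anaphor but is outside its binding domain → cannot satisfy Principle A.
*Freya₄* c-commands the anaphor but is outside its binding domain → cannot satisfy Principle A.
*Leila₅* c-commands the anaphor within its binding domain → licit binder.
*Selin₆* c-commands the anaphor within its binding domain → licit binder.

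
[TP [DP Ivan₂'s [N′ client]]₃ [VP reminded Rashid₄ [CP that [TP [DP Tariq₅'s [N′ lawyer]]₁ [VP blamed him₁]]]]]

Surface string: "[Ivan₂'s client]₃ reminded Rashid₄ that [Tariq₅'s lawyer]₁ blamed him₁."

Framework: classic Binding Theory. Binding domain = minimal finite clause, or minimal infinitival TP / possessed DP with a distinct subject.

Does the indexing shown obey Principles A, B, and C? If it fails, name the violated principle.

Principle B

The two coindexed NPs are *[Tariq₅'s lawyer]₁* and *him₁*.
*him₁* is a pronoun. Its binding domain is the embedded TP, whose subject is [Tariq₅'s lawyer]₁.
*[Tariq₅'s lawyer]₁* c-commands it within that domain and carries the same index.
The pronoun is locally bound → Principle B violation.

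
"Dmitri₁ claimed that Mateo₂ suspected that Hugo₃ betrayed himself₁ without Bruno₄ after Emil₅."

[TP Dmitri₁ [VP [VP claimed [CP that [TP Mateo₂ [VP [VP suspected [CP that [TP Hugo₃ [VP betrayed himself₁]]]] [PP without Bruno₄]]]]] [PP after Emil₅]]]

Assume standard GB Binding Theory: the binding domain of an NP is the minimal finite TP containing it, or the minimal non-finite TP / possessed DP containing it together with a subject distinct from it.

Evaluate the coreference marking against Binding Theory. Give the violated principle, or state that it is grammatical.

The two coindexed NPs are *Dmitri₁* and *himself₁*.
*himself₁* is an anaphor. Principle A requires it to be bound within its binding domain — the embedded TP, whose subject is Hugo₃.
Within that domain it is c-commanded by *Hugo₃*, which does not share its index.
*Dmitri₁* does c-command the anaphor, but from outside its binding domain.
The anaphor is unbound in its domain → Principle A violation.

Principle A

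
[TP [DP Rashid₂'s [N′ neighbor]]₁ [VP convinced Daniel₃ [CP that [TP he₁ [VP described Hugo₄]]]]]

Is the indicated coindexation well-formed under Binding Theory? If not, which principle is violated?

grammatical

The two coindexed NPs are *[Rashid₂'s neighbor]₁* and *he₁*.
*he₁* is a pronoun; nothing c-commands it within its binding domain (the embedded TP.), so Principle B holds trivially.
*[Rashid₂'s neighbor]₁* is an R-expression; *he₁* does not c-command it, and no other NP shares its index, so Principle C is satisfied.
All principles are respected.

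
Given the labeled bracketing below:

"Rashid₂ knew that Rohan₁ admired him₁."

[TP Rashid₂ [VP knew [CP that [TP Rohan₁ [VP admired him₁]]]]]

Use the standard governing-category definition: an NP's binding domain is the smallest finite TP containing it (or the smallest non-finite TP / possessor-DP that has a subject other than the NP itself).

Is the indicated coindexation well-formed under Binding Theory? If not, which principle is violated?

The two coindexed NPs are *Rohan₁* and *him₁*.
*him₁* is a pronoun. Its binding domain is the embedded TP, whose subject is Rohan₁.
*Rohan₁* c-commands it within that domain and carries the same index.
The pronoun is locally bound → Principle B violation.

Principle B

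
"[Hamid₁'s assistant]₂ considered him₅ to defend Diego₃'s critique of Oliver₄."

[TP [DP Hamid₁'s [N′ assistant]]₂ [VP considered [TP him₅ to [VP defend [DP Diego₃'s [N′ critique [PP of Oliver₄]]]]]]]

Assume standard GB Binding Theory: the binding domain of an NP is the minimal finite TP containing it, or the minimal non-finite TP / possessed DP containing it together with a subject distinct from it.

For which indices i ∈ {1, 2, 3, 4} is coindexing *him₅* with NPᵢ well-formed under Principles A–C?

{1}

*him* is a pronoun, so Principle B applies: it must be free in its binding domain.
Binding domain of *him₅*: the matrix TP, whose subject is [Hamid₁'s assistant]₂.
*Hamid₁* and the pronoun do not c-command one another → neither Principle B nor Principle C is at stake; coindexation permitted.
*[Hamid₁'s assistant]₂* c-commands the pronoun within its binding domain → coindexation would violate Principle B.
*Diego₃*: the pronoun c-commands this R-expression → coindexation would violate Principle C on *Diego₃*.
*Oliver₄*: the pronoun c-commands this R-expression → coindexation would violate Principle C on *Oliver₄*.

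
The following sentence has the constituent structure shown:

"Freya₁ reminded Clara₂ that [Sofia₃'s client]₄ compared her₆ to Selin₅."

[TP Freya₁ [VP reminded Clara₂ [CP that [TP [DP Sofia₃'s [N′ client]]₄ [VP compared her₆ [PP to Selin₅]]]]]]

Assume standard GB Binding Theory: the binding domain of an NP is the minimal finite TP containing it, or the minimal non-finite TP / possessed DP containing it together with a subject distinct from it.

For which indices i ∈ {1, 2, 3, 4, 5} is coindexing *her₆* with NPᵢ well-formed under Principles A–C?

{1, 2, 3}

*her* is a pronoun, so Principle B applies: it must be free in its binding domain.
Binding domain of *her₆*: the embedded TP, whose subject is [Sofia₃'s client]₄.
*Freya₁* c-commands the pronoun but from outside its binding domain, and is not c-commanded by it → coindexation permitted.
*Clara₂* c-commands the pronoun but from outside its binding domain, and is not c-commanded by it → coindexation permitted.
*Sofia₃* and the pronoun do not c-command one another → neither Principle B nor Principle C is at stake; coindexation permitted.
*[Sofia₃'s client]₄* c-commands the pronoun within its binding domain → coindexation would violate Principle B.
*Selin₅*: the pronoun c-commands this R-expression → coindexation would violate Principle C on *Selin₅*.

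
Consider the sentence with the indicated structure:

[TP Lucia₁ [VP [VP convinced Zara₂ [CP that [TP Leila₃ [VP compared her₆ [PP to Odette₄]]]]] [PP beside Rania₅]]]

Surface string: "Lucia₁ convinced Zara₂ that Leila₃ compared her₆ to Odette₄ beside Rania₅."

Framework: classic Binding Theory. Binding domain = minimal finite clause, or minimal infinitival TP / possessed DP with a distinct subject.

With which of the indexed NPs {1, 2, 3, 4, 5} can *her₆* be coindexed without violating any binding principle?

*her* is a pronoun, so Principle B applies: it must be free in its binding domain.
Binding domain of *her₆*: the embedded TP, whose subject is Leila₃.
*Lucia₁* c-commands the pronoun but from outside its binding domain, and is not c-commanded by it → coindexation permitted.
*Zara₂* c-commands the pronoun but from outside its binding domain, and is not c-commanded by it → coindexation permitted.
*Leila₃* c-commands the pronoun within its binding domain → coindexation would violate Principle B.
*Odette₄*: the pronoun c-commands this R-expression → coindexation would violate Principle C on *Odette₄*.
*Rania₅* and the pronoun do not c-command one another → neither Principle B nor Principle C is at stake; coindexation permitted.

{1, 2, 5}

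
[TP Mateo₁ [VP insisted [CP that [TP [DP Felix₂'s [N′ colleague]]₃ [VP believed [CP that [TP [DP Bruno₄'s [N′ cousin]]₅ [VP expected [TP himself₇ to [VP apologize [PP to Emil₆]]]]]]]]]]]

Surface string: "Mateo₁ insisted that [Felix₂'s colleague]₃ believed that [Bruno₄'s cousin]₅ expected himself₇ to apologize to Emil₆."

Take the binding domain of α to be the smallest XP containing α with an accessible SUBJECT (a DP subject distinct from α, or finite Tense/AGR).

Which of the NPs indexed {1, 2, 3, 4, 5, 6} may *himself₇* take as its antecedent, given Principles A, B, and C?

*himself* is an anaphor, so Principle A applies: it must be bound in its binding domain.
Binding domain of *himself₇*: the embedded TP, whose subject is [Bruno₄'s cousin]₅.
*Mateo₁* c-commands the anaphor but is outside its binding domain → cannot satisfy Principle A.
*Felix₂* does not c-command the anaphor → cannot bind it.
*[Felix₂'s colleague]₃* c-commands the anaphor but is outside its binding domain → cannot satisfy Principle A.
*Bruno₄* does not c-command the anaphor → cannot bind it.
*[Bruno₄'s cousin]₅* c-commands the anaphor within its binding domain → licit binder.
*Emil₆* does not c-command the anaphor → cannot bind it.

{5}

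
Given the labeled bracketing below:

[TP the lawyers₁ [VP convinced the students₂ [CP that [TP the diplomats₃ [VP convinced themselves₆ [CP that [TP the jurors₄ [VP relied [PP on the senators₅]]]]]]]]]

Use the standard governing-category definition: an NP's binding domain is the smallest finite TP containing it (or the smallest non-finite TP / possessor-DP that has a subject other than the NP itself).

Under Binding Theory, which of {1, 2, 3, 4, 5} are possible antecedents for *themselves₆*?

{3}

*themselves* is an anaphor, so Principle A applies: it must be bound in its binding domain.
Binding domain of *themselves₆*: the embedded TP, whose subject is the diplomats₃.
*the lawyers₁* c-commands the anaphor but is outside its binding domain → cannot satisfy Principle A.
*the students₂* c-commands the anaphor but is outside its binding domain → cannot satisfy Principle A.
*the diplomats₃* c-commands the anaphor within its binding domain → licit binder.
*the jurors₄* does not c-command the anaphor → cannot bind it.
*the senators₅* does not c-command the anaphor → cannot bind it.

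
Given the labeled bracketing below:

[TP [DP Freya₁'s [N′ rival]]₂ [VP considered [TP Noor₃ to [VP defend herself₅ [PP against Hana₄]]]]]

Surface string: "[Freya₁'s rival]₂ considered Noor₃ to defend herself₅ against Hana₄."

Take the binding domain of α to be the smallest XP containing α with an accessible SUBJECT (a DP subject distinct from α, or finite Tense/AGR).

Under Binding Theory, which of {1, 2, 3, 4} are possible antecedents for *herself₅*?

*herself* is an anaphor, so Principle A applies: it must be bound in its binding domain.
Binding domain of *herself₅*: the embedded TP, whose subject is Noor₃.
*Freya₁* does not c-command the anaphor → cannot bind it.
*[Freya₁'s rival]₂* c-commands the anaphor but is outside its binding domain → cannot satisfy Principle A.
*Noor₃* c-commands the anaphor within its binding domain → licit binder.
*Hana₄* does not c-command the anaphor → cannot bind it.

{3}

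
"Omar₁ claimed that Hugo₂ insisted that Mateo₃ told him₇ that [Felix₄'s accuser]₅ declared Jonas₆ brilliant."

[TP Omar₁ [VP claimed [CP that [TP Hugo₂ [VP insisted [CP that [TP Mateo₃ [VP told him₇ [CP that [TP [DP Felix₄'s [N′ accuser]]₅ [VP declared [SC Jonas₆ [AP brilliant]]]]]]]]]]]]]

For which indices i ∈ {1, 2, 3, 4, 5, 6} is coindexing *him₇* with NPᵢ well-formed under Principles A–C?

{1, 2}

*him* is a pronoun, so Principle B applies: it must be free in its binding domain.
Binding domain of *him₇*: the embedded TP, whose subject is Mateo₃.
*Omar₁* c-commands the pronoun but from outside its binding domain, and is not c-commanded by it → coindexation permitted.
*Hugo₂* c-commands the pronoun but from outside its binding domain, and is not c-commanded by it → coindexation permitted.
*Mateo₃* c-commands the pronoun within its binding domain → coindexation would violate Principle B.
*Felix₄*: the pronoun c-commands this R-expression → coindexation would violate Principle C on *Felix₄*.
*[Felix₄'s accuser]₅*: the pronoun c-commands this R-expression → coindexation would violate Principle C on *[Felix₄'s accuser]₅*.
*Jonas₆*: the pronoun c-commands this R-expression → coindexation would violate Principle C on *Jonas₆*.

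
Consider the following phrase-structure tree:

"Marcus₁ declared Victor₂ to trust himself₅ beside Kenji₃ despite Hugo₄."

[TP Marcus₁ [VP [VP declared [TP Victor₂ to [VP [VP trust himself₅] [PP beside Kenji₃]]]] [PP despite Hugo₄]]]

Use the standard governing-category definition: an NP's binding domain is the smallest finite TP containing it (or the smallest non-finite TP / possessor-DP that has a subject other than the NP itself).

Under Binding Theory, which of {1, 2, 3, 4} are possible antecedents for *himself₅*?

{2}

*himself* is an anaphor, so Principle A applies: it must be bound in its binding domain.
Binding domain of *himself₅*: the embedded TP, whose subject is Victor₂.
*Marcus₁* c-commands the anaphor but is outside its binding domain → cannot satisfy Principle A.
*Victor₂* c-commands the anaphor within its binding domain → licit binder.
*Kenji₃* does not c-command the anaphor → cannot bind it.
*Hugo₄* does not c-command the anaphor → cannot bind it.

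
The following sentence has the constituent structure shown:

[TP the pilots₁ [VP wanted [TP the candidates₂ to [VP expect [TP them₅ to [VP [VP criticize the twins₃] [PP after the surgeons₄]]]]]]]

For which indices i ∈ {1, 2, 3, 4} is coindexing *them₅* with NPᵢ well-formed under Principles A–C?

{1}

*them* is a pronoun, so Principle B applies: it must be free in its binding domain.
Binding domain of *them₅*: the embedded TP, whose subject is the candidates₂.
*the pilots₁* c-commands the pronoun but from outside its binding domain, and is not c-commanded by it → coindexation permitted.
*the candidates₂* c-commands the pronoun within its binding domain → coindexation would violate Principle B.
*the twins₃*: the pronoun c-commands this R-expression → coindexation would violate Principle C on *the twins₃*.
*the surgeons₄*: the pronoun c-commands this R-expression → coindexation would violate Principle C on *the surgeons₄*.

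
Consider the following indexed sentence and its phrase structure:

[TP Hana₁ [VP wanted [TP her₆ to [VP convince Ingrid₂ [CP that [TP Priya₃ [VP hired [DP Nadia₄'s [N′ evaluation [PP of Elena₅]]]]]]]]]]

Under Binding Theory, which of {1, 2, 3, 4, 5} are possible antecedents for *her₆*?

*her* is a pronoun, so Principle B applies: it must be free in its binding domain.
Binding domain of *her₆*: the matrix TP, whose subject is Hana₁.
*Hana₁* c-commands the pronoun within its binding domain → coindexation would violate Principle B.
*Ingrid₂*: the pronoun c-commands this R-expression → coindexation would violate Principle C on *Ingrid₂*.
*Priya₃*: the pronoun c-commands this R-expression → coindexation would violate Principle C on *Priya₃*.
*Nadia₄*: the pronoun c-commands this R-expression → coindexation would violate Principle C on *Nadia₄*.
*Elena₅*: the pronoun c-commands this R-expression → coindexation would violate Principle C on *Elena₅*.

none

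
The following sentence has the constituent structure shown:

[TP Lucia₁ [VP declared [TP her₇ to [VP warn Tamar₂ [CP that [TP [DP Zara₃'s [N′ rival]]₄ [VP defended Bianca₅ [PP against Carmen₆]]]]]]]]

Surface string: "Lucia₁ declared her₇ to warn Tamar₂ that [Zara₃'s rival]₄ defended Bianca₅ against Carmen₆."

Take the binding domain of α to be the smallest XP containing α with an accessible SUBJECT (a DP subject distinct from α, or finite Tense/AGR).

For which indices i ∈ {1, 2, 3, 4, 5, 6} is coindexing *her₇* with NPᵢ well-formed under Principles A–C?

*her* is a pronoun, so Principle B applies: it must be free in its binding domain.
Binding domain of *her₇*: the matrix TP, whose subject is Lucia₁.
*Lucia₁* c-commands the pronoun within its binding domain → coindexation would violate Principle B.
*Tamar₂*: the pronoun c-commands this R-expression → coindexation would violate Principle C on *Tamar₂*.
*Zara₃*: the pronoun c-commands this R-expression → coindexation would violate Principle C on *Zara₃*.
*[Zara₃'s rival]₄*: the pronoun c-commands this R-expression → coindexation would violate Principle C on *[Zara₃'s rival]₄*.
*Bianca₅*: the pronoun c-commands this R-expression → coindexation would violate Principle C on *Bianca₅*.
*Carmen₆*: the pronoun c-commands this R-expression → coindexation would violate Principle C on *Carmen₆*.

none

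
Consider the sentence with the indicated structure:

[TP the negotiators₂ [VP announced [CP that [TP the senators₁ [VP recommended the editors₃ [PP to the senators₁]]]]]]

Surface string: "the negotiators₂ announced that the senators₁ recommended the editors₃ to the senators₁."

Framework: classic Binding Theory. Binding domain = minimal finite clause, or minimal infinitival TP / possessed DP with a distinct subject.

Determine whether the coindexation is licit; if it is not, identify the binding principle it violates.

The two coindexed NPs are *the senators₁* (the lower occurrence) and *the senators₁* (the higher occurrence).
*the senators₁* (the lower occurrence) is an R-expression. Principle C requires it to be free everywhere.
*the senators₁* (the higher occurrence) c-commands it and carries the same index.
The R-expression is bound → Principle C violation.

Principle C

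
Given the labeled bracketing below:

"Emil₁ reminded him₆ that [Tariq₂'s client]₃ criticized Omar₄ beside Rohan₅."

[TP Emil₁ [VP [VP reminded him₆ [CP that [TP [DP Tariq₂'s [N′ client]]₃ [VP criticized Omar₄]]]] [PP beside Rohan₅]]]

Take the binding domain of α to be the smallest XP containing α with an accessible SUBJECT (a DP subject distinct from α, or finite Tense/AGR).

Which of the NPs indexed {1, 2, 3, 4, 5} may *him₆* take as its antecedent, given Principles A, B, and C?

{5}

*him* is a pronoun, so Principle B applies: it must be free in its binding domain.
Binding domain of *him₆*: the matrix TP, whose subject is Emil₁.
*Emil₁* c-commands the pronoun within its binding domain → coindexation would violate Principle B.
*Tariq₂*: the pronoun c-commands this R-expression → coindexation would violate Principle C on *Tariq₂*.
*[Tariq₂'s client]₃*: the pronoun c-commands this R-expression → coindexation would violate Principle C on *[Tariq₂'s client]₃*.
*Omar₄*: the pronoun c-commands this R-expression → coindexation would violate Principle C on *Omar₄*.
*Rohan₅* and the pronoun do not c-command one another → neither Principle B nor Principle C is at stake; coindexation permitted.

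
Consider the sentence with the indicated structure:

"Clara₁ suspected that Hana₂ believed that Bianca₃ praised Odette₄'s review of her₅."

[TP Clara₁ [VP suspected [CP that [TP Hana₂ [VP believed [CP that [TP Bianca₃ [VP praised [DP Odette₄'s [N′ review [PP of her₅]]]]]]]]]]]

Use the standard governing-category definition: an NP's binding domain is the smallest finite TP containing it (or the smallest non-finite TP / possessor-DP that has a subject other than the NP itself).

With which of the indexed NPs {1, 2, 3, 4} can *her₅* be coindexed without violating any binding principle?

*her* is a pronoun, so Principle B applies: it must be free in its binding domain.
Binding domain of *her₅*: the possessed DP, whose subject is Odette₄.
*Clara₁* c-commands the pronoun but from outside its binding domain, and is not c-commanded by it → coindexation permitted.
*Hana₂* c-commands the pronoun but from outside its binding domain, and is not c-commanded by it → coindexation permitted.
*Bianca₃* c-commands the pronoun but from outside its binding domain, and is not c-commanded by it → coindexation permitted.
*Odette₄* c-commands the pronoun within its binding domain → coindexation would violate Principle B.

{1, 2, 3}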